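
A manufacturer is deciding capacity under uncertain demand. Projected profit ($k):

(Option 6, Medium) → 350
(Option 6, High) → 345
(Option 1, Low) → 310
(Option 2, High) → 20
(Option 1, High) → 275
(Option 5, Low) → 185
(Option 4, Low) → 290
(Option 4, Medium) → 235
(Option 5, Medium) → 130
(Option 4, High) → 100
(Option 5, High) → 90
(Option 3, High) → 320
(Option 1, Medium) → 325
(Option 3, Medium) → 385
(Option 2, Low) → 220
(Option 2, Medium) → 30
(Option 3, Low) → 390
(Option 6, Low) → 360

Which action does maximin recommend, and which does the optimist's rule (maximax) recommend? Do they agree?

Row minima: Option 1=275, Option 2=20, Option 3=320, Option 4=100, Option 5=90, Option 6=345
Best worst-case = 345 → Option 6.
Row maxima: Option 1=325, Option 2=220, Option 3=390, Option 4=290, Option 5=185, Option 6=360
Best best-case = 390 → Option 3.

maximin → Option 6; maximax → Option 3 (disagree)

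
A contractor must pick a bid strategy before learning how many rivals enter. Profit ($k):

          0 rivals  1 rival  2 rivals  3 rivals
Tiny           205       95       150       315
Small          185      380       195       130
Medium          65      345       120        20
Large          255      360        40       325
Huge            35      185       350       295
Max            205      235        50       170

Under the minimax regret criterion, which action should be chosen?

Column bests: 0 rivals=255, 1 rival=380, 2 rivals=350, 3 rivals=325.
Tiny regrets: 50, 285, 200, 10 → max 285
Small regrets: 70, 0, 155, 195 → max 195
Medium regrets: 190, 35, 230, 305 → max 305
Large regrets: 0, 20, 310, 0 → max 310
Huge regrets: 220, 195, 0, 30 → max 220
Max regrets: 50, 145, 300, 155 → max 300
Smallest max regret = 195 → Small.

Small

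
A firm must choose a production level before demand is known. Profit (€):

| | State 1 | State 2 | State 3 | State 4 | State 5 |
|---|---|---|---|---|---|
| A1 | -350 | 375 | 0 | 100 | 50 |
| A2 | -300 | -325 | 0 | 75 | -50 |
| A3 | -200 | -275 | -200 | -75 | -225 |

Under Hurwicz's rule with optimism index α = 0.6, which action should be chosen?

A1: 0.6·375 + 0.4·(-350) = 85
A2: 0.6·75 + 0.4·(-325) = -85
A3: 0.6·(-75) + 0.4·(-275) = -155
Highest Hurwicz score = 85 → A1.

A1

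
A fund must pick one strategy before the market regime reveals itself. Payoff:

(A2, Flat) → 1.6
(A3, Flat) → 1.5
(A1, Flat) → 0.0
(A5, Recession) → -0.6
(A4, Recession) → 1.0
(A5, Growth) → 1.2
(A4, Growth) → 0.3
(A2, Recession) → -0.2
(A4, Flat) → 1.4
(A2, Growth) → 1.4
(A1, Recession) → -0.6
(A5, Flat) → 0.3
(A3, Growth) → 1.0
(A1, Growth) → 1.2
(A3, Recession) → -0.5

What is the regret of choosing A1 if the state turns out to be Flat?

1.6

Best payoff under Flat is 1.6.
Regret = 1.6 − 0.0 = 1.6.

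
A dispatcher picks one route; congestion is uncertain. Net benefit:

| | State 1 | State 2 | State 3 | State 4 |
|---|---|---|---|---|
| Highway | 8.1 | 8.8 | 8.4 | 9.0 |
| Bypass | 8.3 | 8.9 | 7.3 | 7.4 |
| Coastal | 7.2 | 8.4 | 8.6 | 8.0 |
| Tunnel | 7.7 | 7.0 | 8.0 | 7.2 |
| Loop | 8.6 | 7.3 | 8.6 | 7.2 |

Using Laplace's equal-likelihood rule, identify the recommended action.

Row averages: Highway=8.575, Bypass=7.975, Coastal=8.05, Tunnel=7.475, Loop=7.925
Highest average = 8.575 → Highway.

Highway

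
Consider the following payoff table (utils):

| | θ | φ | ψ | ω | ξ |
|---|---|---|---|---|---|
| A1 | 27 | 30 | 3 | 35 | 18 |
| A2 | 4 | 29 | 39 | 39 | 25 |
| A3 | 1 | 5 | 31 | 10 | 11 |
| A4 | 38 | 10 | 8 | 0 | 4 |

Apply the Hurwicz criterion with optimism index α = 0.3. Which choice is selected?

A1: 0.3·35 + 0.7·3 = 12.6
A2: 0.3·39 + 0.7·4 = 14.5
A3: 0.3·31 + 0.7·1 = 10
A4: 0.3·38 + 0.7·0 = 11.4
Highest Hurwicz score = 14.5 → A2.

A2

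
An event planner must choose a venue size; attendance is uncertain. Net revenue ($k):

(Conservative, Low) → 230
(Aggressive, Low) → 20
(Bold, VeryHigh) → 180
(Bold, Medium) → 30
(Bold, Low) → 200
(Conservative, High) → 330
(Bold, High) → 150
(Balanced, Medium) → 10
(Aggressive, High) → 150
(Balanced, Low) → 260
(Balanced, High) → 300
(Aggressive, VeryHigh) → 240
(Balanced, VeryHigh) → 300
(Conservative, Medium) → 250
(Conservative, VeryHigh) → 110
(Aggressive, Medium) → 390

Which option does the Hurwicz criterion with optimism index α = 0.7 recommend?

Aggressive

Conservative: 0.7·330 + 0.3·110 = 264
Balanced: 0.7·300 + 0.3·10 = 213
Aggressive: 0.7·390 + 0.3·20 = 279
Bold: 0.7·200 + 0.3·30 = 149
Highest Hurwicz score = 279 → Aggressive.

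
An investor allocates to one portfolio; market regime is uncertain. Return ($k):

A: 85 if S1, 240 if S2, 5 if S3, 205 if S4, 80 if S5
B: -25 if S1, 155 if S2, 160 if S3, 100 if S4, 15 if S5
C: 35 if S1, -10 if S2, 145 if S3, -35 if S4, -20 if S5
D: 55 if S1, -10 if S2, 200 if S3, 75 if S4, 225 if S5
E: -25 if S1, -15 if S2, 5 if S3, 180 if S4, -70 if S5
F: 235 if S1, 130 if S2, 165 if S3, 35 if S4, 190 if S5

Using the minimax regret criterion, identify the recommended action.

F

Column bests: S1=235, S2=240, S3=200, S4=205, S5=225.
A regrets: 150, 0, 195, 0, 145 → max 195
B regrets: 260, 85, 40, 105, 210 → max 260
C regrets: 200, 250, 55, 240, 245 → max 250
D regrets: 180, 250, 0, 130, 0 → max 250
E regrets: 260, 255, 195, 25, 295 → max 295
F regrets: 0, 110, 35, 170, 35 → max 170
Smallest max regret = 170 → F.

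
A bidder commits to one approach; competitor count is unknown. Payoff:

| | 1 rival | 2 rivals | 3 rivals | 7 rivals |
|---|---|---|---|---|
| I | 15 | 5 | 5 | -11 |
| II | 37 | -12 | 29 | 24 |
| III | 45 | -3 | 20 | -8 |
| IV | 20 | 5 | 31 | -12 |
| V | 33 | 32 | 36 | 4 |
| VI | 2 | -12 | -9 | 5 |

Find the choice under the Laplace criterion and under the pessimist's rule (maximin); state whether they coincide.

laplace → V; maximin → V (agree)

Row averages: I=3.5, II=19.5, III=13.5, IV=11, V=26.25, VI=-3.5
Highest average = 26.25 → V.
Row minima: I=-11, II=-12, III=-8, IV=-12, V=4, VI=-12
Best worst-case = 4 → V.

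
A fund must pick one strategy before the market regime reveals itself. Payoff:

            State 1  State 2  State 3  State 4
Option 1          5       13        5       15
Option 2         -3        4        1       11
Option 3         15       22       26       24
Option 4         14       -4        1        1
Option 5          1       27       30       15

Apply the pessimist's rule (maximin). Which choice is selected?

Option 3

Row minima: Option 1=5, Option 2=-3, Option 3=15, Option 4=-4, Option 5=1
Best worst-case = 15 → Option 3.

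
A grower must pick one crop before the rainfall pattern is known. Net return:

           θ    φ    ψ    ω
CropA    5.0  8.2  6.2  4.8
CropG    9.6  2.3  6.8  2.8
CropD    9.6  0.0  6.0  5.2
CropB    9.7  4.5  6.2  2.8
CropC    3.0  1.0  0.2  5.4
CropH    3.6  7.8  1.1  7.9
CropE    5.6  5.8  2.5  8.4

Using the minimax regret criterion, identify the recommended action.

CropE

Column bests: θ=9.7, φ=8.2, ψ=6.8, ω=8.4.
CropA regrets: 4.7, 0.0, 0.6, 3.6 → max 4.7
CropG regrets: 0.1, 5.9, 0.0, 5.6 → max 5.9
CropD regrets: 0.1, 8.2, 0.8, 3.2 → max 8.2
CropB regrets: 0.0, 3.7, 0.6, 5.6 → max 5.6
CropC regrets: 6.7, 7.2, 6.6, 3.0 → max 7.2
CropH regrets: 6.1, 0.4, 5.7, 0.5 → max 6.1
CropE regrets: 4.1, 2.4, 4.3, 0.0 → max 4.3
Smallest max regret = 4.3 → CropE.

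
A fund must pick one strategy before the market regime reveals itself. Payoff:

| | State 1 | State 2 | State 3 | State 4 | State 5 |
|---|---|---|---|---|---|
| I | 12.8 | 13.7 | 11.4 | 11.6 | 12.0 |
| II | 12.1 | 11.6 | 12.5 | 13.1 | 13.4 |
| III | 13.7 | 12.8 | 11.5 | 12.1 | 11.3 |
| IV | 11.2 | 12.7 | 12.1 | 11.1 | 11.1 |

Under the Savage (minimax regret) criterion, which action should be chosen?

Column bests: State 1=13.7, State 2=13.7, State 3=12.5, State 4=13.1, State 5=13.4.
I regrets: 0.9, 0.0, 1.1, 1.5, 1.4 → max 1.5
II regrets: 1.6, 2.1, 0.0, 0.0, 0.0 → max 2.1
III regrets: 0.0, 0.9, 1.0, 1.0, 2.1 → max 2.1
IV regrets: 2.5, 1.0, 0.4, 2.0, 2.3 → max 2.5
Smallest max regret = 1.5 → I.

I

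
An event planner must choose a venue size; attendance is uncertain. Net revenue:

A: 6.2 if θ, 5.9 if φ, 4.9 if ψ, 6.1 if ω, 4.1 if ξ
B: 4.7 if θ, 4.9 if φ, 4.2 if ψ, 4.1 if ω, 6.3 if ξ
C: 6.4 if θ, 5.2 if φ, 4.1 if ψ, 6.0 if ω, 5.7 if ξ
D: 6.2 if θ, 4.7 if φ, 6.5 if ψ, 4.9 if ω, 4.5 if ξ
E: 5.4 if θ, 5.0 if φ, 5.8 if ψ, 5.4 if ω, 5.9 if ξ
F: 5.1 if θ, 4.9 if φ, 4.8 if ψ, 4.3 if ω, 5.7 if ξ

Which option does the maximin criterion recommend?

E

Row minima: A=4.1, B=4.1, C=4.1, D=4.5, E=5.0, F=4.3
Best worst-case = 5.0 → E.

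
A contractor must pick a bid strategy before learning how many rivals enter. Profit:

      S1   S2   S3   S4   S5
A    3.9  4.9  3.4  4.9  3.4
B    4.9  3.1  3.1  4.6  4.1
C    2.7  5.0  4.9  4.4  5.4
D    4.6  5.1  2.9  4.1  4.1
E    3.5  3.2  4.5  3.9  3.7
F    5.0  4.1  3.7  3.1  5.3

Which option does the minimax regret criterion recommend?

F

Column bests: S1=5.0, S2=5.1, S3=4.9, S4=4.9, S5=5.4.
A regrets: 1.1, 0.2, 1.5, 0.0, 2.0 → max 2.0
B regrets: 0.1, 2.0, 1.8, 0.3, 1.3 → max 2.0
C regrets: 2.3, 0.1, 0.0, 0.5, 0.0 → max 2.3
D regrets: 0.4, 0.0, 2.0, 0.8, 1.3 → max 2.0
E regrets: 1.5, 1.9, 0.4, 1.0, 1.7 → max 1.9
F regrets: 0.0, 1.0, 1.2, 1.8, 0.1 → max 1.8
Smallest max regret = 1.8 → F.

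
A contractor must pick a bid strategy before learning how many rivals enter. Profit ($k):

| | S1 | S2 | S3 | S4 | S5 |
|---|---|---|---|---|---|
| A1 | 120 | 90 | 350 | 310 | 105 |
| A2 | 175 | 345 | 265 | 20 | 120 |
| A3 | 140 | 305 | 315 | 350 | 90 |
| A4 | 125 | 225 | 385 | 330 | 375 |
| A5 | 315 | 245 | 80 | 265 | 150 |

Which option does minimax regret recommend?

Column bests: S1=315, S2=345, S3=385, S4=350, S5=375.
A1 regrets: 195, 255, 35, 40, 270 → max 270
A2 regrets: 140, 0, 120, 330, 255 → max 330
A3 regrets: 175, 40, 70, 0, 285 → max 285
A4 regrets: 190, 120, 0, 20, 0 → max 190
A5 regrets: 0, 100, 305, 85, 225 → max 305
Smallest max regret = 190 → A4.

A4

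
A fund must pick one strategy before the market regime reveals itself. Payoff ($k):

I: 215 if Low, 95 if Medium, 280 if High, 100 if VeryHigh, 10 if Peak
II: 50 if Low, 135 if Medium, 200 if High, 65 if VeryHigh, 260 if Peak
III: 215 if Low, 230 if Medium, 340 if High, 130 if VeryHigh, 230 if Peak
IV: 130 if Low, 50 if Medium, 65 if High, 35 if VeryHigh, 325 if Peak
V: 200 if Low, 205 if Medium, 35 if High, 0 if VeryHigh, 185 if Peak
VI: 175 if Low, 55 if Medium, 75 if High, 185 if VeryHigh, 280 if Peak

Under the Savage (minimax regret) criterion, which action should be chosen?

Column bests: Low=215, Medium=230, High=340, VeryHigh=185, Peak=325.
I regrets: 0, 135, 60, 85, 315 → max 315
II regrets: 165, 95, 140, 120, 65 → max 165
III regrets: 0, 0, 0, 55, 95 → max 95
IV regrets: 85, 180, 275, 150, 0 → max 275
V regrets: 15, 25, 305, 185, 140 → max 305
VI regrets: 40, 175, 265, 0, 45 → max 265
Smallest max regret = 95 → III.

III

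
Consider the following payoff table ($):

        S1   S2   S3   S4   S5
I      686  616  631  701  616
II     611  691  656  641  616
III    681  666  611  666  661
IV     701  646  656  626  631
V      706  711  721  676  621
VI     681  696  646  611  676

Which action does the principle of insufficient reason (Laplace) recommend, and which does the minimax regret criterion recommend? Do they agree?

laplace → V; minimax regret → V (agree)

Row averages: I=650, II=643, III=657, IV=652, V=687, VI=662
Highest average = 687 → V.
Column bests: S1=706, S2=711, S3=721, S4=701, S5=676.
I regrets: 20, 95, 90, 0, 60 → max 95
II regrets: 95, 20, 65, 60, 60 → max 95
III regrets: 25, 45, 110, 35, 15 → max 110
IV regrets: 5, 65, 65, 75, 45 → max 75
V regrets: 0, 0, 0, 25, 55 → max 55
VI regrets: 25, 15, 75, 90, 0 → max 90
Smallest max regret = 55 → V.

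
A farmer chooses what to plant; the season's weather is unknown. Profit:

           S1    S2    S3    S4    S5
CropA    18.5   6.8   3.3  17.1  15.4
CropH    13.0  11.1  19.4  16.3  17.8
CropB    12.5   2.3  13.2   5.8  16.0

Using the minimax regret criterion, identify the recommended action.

Column bests: S1=18.5, S2=11.1, S3=19.4, S4=17.1, S5=17.8.
CropA regrets: 0.0, 4.3, 16.1, 0.0, 2.4 → max 16.1
CropH regrets: 5.5, 0.0, 0.0, 0.8, 0.0 → max 5.5
CropB regrets: 6.0, 8.8, 6.2, 11.3, 1.8 → max 11.3
Smallest max regret = 5.5 → CropH.

CropH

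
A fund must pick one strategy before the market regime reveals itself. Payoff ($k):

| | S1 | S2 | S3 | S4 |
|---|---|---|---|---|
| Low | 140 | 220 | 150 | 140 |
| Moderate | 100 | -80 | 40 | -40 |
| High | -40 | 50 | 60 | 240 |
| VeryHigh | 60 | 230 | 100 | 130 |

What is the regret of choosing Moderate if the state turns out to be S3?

Best payoff under S3 is 150.
Regret = 150 − 40 = 110.

110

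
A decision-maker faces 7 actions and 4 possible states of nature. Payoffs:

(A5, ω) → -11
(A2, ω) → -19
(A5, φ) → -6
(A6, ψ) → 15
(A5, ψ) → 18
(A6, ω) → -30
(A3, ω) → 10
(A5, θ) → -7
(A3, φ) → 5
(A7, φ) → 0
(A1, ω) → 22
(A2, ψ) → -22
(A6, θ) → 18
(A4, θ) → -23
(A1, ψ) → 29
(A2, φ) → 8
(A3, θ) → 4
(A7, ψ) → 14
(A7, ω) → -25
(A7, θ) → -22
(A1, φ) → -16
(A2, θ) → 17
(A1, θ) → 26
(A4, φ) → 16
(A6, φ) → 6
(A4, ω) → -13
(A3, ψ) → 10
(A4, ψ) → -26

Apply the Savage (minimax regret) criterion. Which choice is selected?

A3

Column bests: θ=26, φ=16, ψ=29, ω=22.
A1 regrets: 0, 32, 0, 0 → max 32
A2 regrets: 9, 8, 51, 41 → max 51
A3 regrets: 22, 11, 19, 12 → max 22
A4 regrets: 49, 0, 55, 35 → max 55
A5 regrets: 33, 22, 11, 33 → max 33
A6 regrets: 8, 10, 14, 52 → max 52
A7 regrets: 48, 16, 15, 47 → max 48
Smallest max regret = 22 → A3.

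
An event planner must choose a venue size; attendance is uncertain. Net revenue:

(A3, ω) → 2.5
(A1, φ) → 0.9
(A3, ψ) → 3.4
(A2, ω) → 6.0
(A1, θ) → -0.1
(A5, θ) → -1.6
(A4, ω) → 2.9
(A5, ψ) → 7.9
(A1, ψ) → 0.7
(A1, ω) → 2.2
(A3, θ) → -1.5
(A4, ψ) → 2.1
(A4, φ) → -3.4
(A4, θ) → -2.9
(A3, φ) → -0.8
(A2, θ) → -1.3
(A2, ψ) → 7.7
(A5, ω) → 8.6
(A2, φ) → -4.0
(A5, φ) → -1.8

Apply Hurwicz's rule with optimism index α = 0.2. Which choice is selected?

A1: 0.2·2.2 + 0.8·(-0.1) = 0.36
A2: 0.2·7.7 + 0.8·(-4.0) = -1.66
A3: 0.2·3.4 + 0.8·(-1.5) = -0.52
A4: 0.2·2.9 + 0.8·(-3.4) = -2.14
A5: 0.2·8.6 + 0.8·(-1.8) = 0.28
Highest Hurwicz score = 0.36 → A1.

A1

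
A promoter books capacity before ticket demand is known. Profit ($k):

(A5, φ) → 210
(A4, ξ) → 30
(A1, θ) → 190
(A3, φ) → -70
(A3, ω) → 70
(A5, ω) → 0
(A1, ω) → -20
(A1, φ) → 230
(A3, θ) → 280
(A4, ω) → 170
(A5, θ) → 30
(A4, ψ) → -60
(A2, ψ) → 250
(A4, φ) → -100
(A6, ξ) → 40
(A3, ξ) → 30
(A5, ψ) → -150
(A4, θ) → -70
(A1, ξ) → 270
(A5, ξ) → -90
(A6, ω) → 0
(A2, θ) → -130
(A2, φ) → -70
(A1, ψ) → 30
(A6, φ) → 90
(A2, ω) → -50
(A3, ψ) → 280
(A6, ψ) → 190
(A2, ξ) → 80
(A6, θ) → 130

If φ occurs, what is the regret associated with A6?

Best payoff under φ is 230.
Regret = 230 − 90 = 140.

140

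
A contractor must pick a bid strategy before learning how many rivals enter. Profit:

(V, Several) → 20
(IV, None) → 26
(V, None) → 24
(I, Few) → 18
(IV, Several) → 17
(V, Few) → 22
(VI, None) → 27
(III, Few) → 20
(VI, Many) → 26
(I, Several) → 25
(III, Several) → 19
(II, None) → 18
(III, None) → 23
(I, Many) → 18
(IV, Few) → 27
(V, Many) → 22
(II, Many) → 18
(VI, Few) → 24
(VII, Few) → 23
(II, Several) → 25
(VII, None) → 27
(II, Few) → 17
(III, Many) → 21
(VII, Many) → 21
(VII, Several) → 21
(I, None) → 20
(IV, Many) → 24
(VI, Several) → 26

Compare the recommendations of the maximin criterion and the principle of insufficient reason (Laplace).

maximin → VI; laplace → VI (agree)

Row minima: I=18, II=17, III=19, IV=17, V=20, VI=24, VII=21
Best worst-case = 24 → VI.
Row averages: I=20.25, II=19.5, III=20.75, IV=23.5, V=22, VI=25.75, VII=23
Highest average = 25.75 → VI.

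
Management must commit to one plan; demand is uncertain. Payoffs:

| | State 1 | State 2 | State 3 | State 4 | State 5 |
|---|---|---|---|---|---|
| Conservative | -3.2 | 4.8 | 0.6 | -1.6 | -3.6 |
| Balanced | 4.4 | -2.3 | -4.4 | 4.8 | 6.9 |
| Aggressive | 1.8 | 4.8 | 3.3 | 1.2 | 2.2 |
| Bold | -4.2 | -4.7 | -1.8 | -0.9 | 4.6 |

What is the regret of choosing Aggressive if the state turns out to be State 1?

2.6

Best payoff under State 1 is 4.4.
Regret = 4.4 − 1.8 = 2.6.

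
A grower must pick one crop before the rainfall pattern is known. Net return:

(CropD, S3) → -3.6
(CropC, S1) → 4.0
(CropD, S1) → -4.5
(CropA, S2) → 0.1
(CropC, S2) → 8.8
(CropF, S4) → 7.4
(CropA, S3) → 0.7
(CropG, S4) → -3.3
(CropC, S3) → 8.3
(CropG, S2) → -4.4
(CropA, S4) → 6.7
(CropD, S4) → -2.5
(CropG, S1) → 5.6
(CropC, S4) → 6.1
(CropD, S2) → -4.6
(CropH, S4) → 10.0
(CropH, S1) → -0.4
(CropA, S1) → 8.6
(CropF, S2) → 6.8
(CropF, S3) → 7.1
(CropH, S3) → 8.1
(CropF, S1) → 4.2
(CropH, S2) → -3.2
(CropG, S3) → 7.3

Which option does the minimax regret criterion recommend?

Column bests: S1=8.6, S2=8.8, S3=8.3, S4=10.0.
CropC regrets: 4.6, 0.0, 0.0, 3.9 → max 4.6
CropG regrets: 3.0, 13.2, 1.0, 13.3 → max 13.3
CropH regrets: 9.0, 12.0, 0.2, 0.0 → max 12.0
CropA regrets: 0.0, 8.7, 7.6, 3.3 → max 8.7
CropD regrets: 13.1, 13.4, 11.9, 12.5 → max 13.4
CropF regrets: 4.4, 2.0, 1.2, 2.6 → max 4.4
Smallest max regret = 4.4 → CropF.

CropF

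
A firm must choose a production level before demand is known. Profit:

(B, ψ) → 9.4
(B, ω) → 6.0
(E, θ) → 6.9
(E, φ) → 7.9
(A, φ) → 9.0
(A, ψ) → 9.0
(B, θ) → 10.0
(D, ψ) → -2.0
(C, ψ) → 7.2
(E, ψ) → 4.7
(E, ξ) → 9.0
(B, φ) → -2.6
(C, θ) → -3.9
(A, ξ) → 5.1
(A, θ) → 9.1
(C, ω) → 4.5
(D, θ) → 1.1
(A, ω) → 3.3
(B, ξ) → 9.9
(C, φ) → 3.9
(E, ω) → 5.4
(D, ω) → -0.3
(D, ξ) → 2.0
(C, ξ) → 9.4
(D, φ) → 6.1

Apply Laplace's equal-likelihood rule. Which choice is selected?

A

Row averages: A=7.1, B=6.54, C=4.22, D=1.38, E=6.78
Highest average = 7.1 → A.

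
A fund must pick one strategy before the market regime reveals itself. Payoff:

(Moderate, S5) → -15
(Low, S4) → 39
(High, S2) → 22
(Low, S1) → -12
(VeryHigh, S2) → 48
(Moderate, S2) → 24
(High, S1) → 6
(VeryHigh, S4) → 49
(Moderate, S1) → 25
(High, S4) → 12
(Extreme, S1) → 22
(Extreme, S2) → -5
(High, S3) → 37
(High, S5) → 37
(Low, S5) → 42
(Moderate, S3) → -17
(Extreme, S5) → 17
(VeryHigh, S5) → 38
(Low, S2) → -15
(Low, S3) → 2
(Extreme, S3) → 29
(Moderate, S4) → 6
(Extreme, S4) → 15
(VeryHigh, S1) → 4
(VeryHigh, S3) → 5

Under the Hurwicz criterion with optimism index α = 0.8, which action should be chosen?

Low: 0.8·42 + 0.2·(-15) = 30.6
Moderate: 0.8·25 + 0.2·(-17) = 16.6
High: 0.8·37 + 0.2·6 = 30.8
VeryHigh: 0.8·49 + 0.2·4 = 40
Extreme: 0.8·29 + 0.2·(-5) = 22.2
Highest Hurwicz score = 40 → VeryHigh.

VeryHigh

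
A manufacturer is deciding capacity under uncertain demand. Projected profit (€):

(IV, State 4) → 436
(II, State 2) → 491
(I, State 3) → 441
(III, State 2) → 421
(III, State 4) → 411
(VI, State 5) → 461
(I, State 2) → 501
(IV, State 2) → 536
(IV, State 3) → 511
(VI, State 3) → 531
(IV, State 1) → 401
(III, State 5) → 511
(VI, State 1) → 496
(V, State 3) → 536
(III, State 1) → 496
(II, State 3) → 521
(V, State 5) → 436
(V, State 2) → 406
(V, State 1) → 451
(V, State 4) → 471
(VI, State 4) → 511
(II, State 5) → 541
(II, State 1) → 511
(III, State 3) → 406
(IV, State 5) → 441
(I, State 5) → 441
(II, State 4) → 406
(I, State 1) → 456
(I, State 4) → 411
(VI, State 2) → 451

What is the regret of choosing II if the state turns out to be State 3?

15

Best payoff under State 3 is 536.
Regret = 536 − 521 = 15.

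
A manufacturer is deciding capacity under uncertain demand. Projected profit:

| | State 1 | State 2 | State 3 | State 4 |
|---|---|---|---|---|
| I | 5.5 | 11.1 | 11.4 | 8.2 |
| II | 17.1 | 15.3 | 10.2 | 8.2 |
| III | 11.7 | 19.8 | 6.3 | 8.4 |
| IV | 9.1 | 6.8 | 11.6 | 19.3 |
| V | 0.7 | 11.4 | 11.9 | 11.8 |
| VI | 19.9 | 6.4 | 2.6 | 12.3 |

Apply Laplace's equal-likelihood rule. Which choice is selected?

Row averages: I=9.05, II=12.7, III=11.55, IV=11.7, V=8.95, VI=10.3
Highest average = 12.7 → II.

II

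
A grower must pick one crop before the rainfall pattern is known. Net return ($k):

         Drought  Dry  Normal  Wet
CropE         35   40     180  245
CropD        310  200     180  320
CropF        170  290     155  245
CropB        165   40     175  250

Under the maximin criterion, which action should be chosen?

CropD

Row minima: CropE=35, CropD=180, CropF=155, CropB=40
Best worst-case = 180 → CropD.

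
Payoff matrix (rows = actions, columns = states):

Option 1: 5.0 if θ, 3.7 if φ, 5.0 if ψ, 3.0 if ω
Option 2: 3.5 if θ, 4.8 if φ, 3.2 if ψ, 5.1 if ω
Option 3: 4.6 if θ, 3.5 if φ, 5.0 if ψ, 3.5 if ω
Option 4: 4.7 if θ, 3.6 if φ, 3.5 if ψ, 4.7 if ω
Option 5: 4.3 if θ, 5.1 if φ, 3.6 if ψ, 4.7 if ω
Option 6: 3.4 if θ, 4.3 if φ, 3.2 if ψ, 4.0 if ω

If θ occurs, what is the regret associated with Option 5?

Best payoff under θ is 5.0.
Regret = 5.0 − 4.3 = 0.7.

0.7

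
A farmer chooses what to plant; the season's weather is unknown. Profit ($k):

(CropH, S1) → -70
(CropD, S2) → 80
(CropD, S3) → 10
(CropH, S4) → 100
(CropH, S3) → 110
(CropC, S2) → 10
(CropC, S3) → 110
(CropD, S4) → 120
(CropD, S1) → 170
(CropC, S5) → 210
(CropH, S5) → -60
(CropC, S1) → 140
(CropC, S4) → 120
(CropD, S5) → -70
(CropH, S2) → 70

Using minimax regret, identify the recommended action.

CropC

Column bests: S1=170, S2=80, S3=110, S4=120, S5=210.
CropD regrets: 0, 0, 100, 0, 280 → max 280
CropC regrets: 30, 70, 0, 0, 0 → max 70
CropH regrets: 240, 10, 0, 20, 270 → max 270
Smallest max regret = 70 → CropC.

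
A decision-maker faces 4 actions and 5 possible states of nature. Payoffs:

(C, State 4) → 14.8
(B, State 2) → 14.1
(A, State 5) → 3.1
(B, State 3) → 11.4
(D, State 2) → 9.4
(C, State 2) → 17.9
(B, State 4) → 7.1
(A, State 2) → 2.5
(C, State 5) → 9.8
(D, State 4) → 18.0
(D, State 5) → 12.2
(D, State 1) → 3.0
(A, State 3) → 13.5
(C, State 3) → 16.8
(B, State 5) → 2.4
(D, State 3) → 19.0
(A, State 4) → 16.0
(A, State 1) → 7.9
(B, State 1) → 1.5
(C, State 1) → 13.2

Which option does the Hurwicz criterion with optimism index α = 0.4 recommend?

C

A: 0.4·16.0 + 0.6·2.5 = 7.9
B: 0.4·14.1 + 0.6·1.5 = 6.54
C: 0.4·17.9 + 0.6·9.8 = 13.04
D: 0.4·19.0 + 0.6·3.0 = 9.4
Highest Hurwicz score = 13.04 → C.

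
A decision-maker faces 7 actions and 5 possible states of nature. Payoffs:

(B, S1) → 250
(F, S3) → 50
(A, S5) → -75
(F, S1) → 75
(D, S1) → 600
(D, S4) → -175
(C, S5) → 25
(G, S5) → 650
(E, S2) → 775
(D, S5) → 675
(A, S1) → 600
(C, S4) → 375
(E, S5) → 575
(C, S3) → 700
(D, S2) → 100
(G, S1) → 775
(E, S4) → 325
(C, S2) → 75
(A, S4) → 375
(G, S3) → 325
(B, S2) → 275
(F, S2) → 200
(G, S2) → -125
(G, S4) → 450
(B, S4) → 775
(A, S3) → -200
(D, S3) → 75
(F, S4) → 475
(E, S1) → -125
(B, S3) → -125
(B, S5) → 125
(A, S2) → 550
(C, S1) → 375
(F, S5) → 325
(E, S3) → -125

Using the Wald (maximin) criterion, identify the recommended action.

Row minima: A=-200, B=-125, C=25, D=-175, E=-125, F=50, G=-125
Best worst-case = 50 → F.

F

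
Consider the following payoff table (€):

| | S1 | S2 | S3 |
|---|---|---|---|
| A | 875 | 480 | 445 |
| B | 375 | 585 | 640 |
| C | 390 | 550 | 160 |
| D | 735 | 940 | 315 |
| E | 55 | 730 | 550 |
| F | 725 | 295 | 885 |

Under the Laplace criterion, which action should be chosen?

Row averages: A=600, B=1600/3, C=1100/3, D=1990/3, E=445, F=635
Highest average = 1990/3 → D.

D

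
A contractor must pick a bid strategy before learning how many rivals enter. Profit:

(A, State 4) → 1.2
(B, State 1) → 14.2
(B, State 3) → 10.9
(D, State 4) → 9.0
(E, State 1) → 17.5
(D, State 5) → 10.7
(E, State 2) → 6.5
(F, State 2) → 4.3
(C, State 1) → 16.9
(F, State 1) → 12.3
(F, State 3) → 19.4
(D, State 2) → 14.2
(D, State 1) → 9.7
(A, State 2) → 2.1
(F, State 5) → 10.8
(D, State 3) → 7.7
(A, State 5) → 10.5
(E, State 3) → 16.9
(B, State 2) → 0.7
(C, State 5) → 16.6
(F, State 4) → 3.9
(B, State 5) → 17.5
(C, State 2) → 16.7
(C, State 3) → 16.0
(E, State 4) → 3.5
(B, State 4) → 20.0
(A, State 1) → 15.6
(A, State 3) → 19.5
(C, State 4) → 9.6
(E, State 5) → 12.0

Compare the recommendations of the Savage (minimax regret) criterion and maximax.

minimax regret → C; maximax → B (disagree)

Column bests: State 1=17.5, State 2=16.7, State 3=19.5, State 4=20.0, State 5=17.5.
A regrets: 1.9, 14.6, 0.0, 18.8, 7.0 → max 18.8
B regrets: 3.3, 16.0, 8.6, 0.0, 0.0 → max 16.0
C regrets: 0.6, 0.0, 3.5, 10.4, 0.9 → max 10.4
D regrets: 7.8, 2.5, 11.8, 11.0, 6.8 → max 11.8
E regrets: 0.0, 10.2, 2.6, 16.5, 5.5 → max 16.5
F regrets: 5.2, 12.4, 0.1, 16.1, 6.7 → max 16.1
Smallest max regret = 10.4 → C.
Row maxima: A=19.5, B=20.0, C=16.9, D=14.2, E=17.5, F=19.4
Best best-case = 20.0 → B.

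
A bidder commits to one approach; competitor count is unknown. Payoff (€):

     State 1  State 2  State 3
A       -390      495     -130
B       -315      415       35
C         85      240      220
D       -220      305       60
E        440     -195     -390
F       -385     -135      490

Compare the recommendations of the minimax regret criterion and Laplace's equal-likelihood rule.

Column bests: State 1=440, State 2=495, State 3=490.
A regrets: 830, 0, 620 → max 830
B regrets: 755, 80, 455 → max 755
C regrets: 355, 255, 270 → max 355
D regrets: 660, 190, 430 → max 660
E regrets: 0, 690, 880 → max 880
F regrets: 825, 630, 0 → max 825
Smallest max regret = 355 → C.
Row averages: A=-25/3, B=45, C=545/3, D=145/3, E=-145/3, F=-10
Highest average = 545/3 → C.

minimax regret → C; laplace → C (agree)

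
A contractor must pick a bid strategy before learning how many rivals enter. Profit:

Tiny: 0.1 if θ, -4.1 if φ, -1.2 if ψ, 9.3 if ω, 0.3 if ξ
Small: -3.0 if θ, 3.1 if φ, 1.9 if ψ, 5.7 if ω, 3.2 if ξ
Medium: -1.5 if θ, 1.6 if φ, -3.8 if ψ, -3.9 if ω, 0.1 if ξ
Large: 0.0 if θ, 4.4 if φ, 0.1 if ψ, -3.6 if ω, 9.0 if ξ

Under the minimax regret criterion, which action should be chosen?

Column bests: θ=0.1, φ=4.4, ψ=1.9, ω=9.3, ξ=9.0.
Tiny regrets: 0.0, 8.5, 3.1, 0.0, 8.7 → max 8.7
Small regrets: 3.1, 1.3, 0.0, 3.6, 5.8 → max 5.8
Medium regrets: 1.6, 2.8, 5.7, 13.2, 8.9 → max 13.2
Large regrets: 0.1, 0.0, 1.8, 12.9, 0.0 → max 12.9
Smallest max regret = 5.8 → Small.

Small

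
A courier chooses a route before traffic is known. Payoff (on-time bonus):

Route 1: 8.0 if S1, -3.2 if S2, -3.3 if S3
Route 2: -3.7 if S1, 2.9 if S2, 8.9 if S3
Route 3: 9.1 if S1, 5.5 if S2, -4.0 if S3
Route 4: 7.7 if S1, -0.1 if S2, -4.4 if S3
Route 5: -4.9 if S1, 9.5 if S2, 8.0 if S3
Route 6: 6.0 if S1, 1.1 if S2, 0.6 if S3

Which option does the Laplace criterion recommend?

Row averages: Route 1=0.5, Route 2=2.7, Route 3=53/15, Route 4=16/15, Route 5=4.2, Route 6=77/30
Highest average = 4.2 → Route 5.

Route 5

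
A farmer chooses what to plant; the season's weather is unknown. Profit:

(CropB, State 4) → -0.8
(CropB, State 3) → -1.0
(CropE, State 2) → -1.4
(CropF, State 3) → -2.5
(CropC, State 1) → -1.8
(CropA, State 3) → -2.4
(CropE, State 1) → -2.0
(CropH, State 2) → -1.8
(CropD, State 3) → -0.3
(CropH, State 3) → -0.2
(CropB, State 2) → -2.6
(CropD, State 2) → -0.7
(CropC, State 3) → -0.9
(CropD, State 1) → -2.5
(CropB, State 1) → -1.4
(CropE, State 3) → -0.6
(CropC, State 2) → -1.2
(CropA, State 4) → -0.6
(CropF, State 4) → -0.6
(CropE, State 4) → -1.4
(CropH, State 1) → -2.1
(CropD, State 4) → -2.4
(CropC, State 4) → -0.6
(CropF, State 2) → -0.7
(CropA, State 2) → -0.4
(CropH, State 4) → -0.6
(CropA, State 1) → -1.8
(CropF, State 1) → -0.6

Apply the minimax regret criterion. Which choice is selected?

Column bests: State 1=-0.6, State 2=-0.4, State 3=-0.2, State 4=-0.6.
CropA regrets: 1.2, 0.0, 2.2, 0.0 → max 2.2
CropH regrets: 1.5, 1.4, 0.0, 0.0 → max 1.5
CropF regrets: 0.0, 0.3, 2.3, 0.0 → max 2.3
CropC regrets: 1.2, 0.8, 0.7, 0.0 → max 1.2
CropD regrets: 1.9, 0.3, 0.1, 1.8 → max 1.9
CropE regrets: 1.4, 1.0, 0.4, 0.8 → max 1.4
CropB regrets: 0.8, 2.2, 0.8, 0.2 → max 2.2
Smallest max regret = 1.2 → CropC.

CropC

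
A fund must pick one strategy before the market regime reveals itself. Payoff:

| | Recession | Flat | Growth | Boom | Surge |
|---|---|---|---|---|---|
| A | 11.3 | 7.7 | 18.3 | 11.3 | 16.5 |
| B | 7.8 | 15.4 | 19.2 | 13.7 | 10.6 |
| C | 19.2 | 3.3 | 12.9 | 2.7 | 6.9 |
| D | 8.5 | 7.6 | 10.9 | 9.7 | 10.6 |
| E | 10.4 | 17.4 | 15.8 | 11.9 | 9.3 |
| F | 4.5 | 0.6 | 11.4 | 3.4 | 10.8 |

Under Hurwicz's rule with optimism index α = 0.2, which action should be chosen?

E

A: 0.2·18.3 + 0.8·7.7 = 9.82
B: 0.2·19.2 + 0.8·7.8 = 10.08
C: 0.2·19.2 + 0.8·2.7 = 6
D: 0.2·10.9 + 0.8·7.6 = 8.26
E: 0.2·17.4 + 0.8·9.3 = 10.92
F: 0.2·11.4 + 0.8·0.6 = 2.76
Highest Hurwicz score = 10.92 → E.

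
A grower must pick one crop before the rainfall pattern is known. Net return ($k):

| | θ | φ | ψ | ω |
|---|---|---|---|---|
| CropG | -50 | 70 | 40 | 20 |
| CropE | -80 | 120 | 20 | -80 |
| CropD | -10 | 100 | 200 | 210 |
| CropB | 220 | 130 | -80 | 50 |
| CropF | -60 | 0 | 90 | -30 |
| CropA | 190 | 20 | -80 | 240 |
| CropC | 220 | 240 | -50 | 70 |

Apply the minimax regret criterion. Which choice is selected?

Column bests: θ=220, φ=240, ψ=200, ω=240.
CropG regrets: 270, 170, 160, 220 → max 270
CropE regrets: 300, 120, 180, 320 → max 320
CropD regrets: 230, 140, 0, 30 → max 230
CropB regrets: 0, 110, 280, 190 → max 280
CropF regrets: 280, 240, 110, 270 → max 280
CropA regrets: 30, 220, 280, 0 → max 280
CropC regrets: 0, 0, 250, 170 → max 250
Smallest max regret = 230 → CropD.

CropD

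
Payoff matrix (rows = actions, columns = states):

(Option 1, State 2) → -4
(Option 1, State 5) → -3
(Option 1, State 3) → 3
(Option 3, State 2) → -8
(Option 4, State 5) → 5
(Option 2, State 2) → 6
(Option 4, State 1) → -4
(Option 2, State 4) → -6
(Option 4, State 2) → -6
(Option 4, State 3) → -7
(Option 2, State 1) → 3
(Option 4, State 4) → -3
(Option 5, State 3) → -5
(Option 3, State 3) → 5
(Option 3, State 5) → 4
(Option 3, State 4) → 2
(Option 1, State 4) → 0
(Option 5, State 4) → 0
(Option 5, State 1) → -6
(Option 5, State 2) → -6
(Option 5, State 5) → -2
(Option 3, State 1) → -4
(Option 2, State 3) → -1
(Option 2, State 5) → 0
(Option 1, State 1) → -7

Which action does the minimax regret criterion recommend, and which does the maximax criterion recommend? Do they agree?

minimax regret → Option 2; maximax → Option 2 (agree)

Column bests: State 1=3, State 2=6, State 3=5, State 4=2, State 5=5.
Option 1 regrets: 10, 10, 2, 2, 8 → max 10
Option 2 regrets: 0, 0, 6, 8, 5 → max 8
Option 3 regrets: 7, 14, 0, 0, 1 → max 14
Option 4 regrets: 7, 12, 12, 5, 0 → max 12
Option 5 regrets: 9, 12, 10, 2, 7 → max 12
Smallest max regret = 8 → Option 2.
Row maxima: Option 1=3, Option 2=6, Option 3=5, Option 4=5, Option 5=0
Best best-case = 6 → Option 2.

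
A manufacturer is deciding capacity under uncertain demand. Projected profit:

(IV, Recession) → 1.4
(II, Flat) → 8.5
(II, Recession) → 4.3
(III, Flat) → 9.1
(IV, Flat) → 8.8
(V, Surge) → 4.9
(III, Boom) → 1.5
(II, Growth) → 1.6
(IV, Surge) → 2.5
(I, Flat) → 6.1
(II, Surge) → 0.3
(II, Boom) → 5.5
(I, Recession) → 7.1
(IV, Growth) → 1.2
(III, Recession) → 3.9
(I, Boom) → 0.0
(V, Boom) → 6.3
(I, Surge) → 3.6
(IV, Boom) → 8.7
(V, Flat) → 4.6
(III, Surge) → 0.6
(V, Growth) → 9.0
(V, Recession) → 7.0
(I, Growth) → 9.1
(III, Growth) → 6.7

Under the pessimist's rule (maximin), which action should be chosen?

Row minima: I=0.0, II=0.3, III=0.6, IV=1.2, V=4.6
Best worst-case = 4.6 → V.

V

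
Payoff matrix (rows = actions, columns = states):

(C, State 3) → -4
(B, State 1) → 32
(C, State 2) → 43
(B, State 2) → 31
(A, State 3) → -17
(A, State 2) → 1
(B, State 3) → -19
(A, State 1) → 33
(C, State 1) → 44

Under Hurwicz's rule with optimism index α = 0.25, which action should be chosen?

C

A: 0.25·33 + 0.75·(-17) = -4.5
B: 0.25·32 + 0.75·(-19) = -6.25
C: 0.25·44 + 0.75·(-4) = 8
Highest Hurwicz score = 8 → C.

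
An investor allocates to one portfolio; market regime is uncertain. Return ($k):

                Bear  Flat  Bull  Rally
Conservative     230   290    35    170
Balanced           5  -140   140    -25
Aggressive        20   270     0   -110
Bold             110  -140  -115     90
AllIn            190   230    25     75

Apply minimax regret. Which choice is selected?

Conservative

Column bests: Bear=230, Flat=290, Bull=140, Rally=170.
Conservative regrets: 0, 0, 105, 0 → max 105
Balanced regrets: 225, 430, 0, 195 → max 430
Aggressive regrets: 210, 20, 140, 280 → max 280
Bold regrets: 120, 430, 255, 80 → max 430
AllIn regrets: 40, 60, 115, 95 → max 115
Smallest max regret = 105 → Conservative.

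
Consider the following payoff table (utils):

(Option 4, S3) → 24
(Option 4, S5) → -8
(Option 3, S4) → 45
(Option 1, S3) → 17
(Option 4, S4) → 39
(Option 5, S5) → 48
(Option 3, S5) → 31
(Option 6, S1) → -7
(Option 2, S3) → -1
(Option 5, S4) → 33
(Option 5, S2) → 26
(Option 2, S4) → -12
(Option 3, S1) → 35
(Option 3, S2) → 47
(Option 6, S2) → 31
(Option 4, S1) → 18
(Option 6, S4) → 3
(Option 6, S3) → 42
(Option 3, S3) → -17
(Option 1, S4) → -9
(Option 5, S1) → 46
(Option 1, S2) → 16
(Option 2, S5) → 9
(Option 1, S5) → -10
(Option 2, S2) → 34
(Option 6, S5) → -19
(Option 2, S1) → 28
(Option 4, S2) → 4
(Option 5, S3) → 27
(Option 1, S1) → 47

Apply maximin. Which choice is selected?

Option 5

Row minima: Option 1=-10, Option 2=-12, Option 3=-17, Option 4=-8, Option 5=26, Option 6=-19
Best worst-case = 26 → Option 5.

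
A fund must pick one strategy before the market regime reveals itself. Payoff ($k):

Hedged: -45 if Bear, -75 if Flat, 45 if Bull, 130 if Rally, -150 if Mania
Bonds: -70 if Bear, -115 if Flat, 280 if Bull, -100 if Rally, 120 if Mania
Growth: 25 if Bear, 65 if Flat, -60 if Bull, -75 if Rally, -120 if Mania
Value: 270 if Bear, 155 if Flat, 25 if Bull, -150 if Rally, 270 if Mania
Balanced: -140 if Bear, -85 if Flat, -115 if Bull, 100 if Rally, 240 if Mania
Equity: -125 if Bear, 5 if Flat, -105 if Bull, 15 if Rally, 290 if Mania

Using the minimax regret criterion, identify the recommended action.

Value

Column bests: Bear=270, Flat=155, Bull=280, Rally=130, Mania=290.
Hedged regrets: 315, 230, 235, 0, 440 → max 440
Bonds regrets: 340, 270, 0, 230, 170 → max 340
Growth regrets: 245, 90, 340, 205, 410 → max 410
Value regrets: 0, 0, 255, 280, 20 → max 280
Balanced regrets: 410, 240, 395, 30, 50 → max 410
Equity regrets: 395, 150, 385, 115, 0 → max 395
Smallest max regret = 280 → Value.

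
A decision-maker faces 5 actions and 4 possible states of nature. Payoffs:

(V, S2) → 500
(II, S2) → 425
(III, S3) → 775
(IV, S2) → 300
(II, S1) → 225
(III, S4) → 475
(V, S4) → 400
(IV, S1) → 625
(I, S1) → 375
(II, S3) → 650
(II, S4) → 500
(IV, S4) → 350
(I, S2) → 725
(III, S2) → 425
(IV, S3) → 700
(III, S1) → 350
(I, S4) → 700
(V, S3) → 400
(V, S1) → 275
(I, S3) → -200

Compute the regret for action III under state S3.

Best payoff under S3 is 775.
Regret = 775 − 775 = 0.

0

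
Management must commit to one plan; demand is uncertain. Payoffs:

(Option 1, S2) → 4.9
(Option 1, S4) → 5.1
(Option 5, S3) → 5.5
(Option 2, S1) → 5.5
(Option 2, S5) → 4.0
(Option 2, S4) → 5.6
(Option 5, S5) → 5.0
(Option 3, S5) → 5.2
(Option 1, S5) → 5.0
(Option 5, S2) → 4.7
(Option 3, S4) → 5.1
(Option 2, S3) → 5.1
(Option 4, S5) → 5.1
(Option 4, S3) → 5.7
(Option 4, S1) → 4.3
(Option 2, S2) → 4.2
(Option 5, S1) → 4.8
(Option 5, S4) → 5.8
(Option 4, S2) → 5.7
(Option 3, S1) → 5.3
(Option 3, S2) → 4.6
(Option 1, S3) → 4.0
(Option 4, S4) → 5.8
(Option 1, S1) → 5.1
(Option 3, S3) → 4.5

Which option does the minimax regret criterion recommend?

Option 5

Column bests: S1=5.5, S2=5.7, S3=5.7, S4=5.8, S5=5.2.
Option 1 regrets: 0.4, 0.8, 1.7, 0.7, 0.2 → max 1.7
Option 2 regrets: 0.0, 1.5, 0.6, 0.2, 1.2 → max 1.5
Option 3 regrets: 0.2, 1.1, 1.2, 0.7, 0.0 → max 1.2
Option 4 regrets: 1.2, 0.0, 0.0, 0.0, 0.1 → max 1.2
Option 5 regrets: 0.7, 1.0, 0.2, 0.0, 0.2 → max 1.0
Smallest max regret = 1.0 → Option 5.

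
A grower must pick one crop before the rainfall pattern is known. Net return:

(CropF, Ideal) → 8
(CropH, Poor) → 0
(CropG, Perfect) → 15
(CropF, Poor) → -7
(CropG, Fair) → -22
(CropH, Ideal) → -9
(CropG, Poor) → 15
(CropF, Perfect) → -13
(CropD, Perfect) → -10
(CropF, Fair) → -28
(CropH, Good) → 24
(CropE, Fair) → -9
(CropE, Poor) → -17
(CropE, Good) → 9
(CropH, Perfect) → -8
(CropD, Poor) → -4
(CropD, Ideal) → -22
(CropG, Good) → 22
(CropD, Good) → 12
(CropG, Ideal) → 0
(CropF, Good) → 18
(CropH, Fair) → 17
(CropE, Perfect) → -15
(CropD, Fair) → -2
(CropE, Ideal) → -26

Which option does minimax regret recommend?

Column bests: Poor=15, Fair=17, Good=24, Ideal=8, Perfect=15.
CropD regrets: 19, 19, 12, 30, 25 → max 30
CropG regrets: 0, 39, 2, 8, 0 → max 39
CropF regrets: 22, 45, 6, 0, 28 → max 45
CropH regrets: 15, 0, 0, 17, 23 → max 23
CropE regrets: 32, 26, 15, 34, 30 → max 34
Smallest max regret = 23 → CropH.

CropH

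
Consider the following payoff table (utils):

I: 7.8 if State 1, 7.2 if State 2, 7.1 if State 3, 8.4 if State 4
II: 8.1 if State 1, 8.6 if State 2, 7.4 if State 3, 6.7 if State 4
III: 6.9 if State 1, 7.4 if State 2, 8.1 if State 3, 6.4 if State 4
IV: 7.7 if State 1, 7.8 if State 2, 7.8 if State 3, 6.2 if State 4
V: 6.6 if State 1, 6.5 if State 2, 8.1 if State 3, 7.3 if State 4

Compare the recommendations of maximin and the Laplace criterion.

maximin → I; laplace → II (disagree)

Row minima: I=7.1, II=6.7, III=6.4, IV=6.2, V=6.5
Best worst-case = 7.1 → I.
Row averages: I=7.625, II=7.7, III=7.2, IV=7.375, V=7.125
Highest average = 7.7 → II.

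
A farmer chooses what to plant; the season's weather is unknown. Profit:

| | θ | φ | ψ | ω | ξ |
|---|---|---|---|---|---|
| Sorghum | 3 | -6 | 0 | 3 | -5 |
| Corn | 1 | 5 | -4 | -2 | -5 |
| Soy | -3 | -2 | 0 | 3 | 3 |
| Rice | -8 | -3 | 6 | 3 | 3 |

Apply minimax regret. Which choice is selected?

Soy

Column bests: θ=3, φ=5, ψ=6, ω=3, ξ=3.
Sorghum regrets: 0, 11, 6, 0, 8 → max 11
Corn regrets: 2, 0, 10, 5, 8 → max 10
Soy regrets: 6, 7, 6, 0, 0 → max 7
Rice regrets: 11, 8, 0, 0, 0 → max 11
Smallest max regret = 7 → Soy.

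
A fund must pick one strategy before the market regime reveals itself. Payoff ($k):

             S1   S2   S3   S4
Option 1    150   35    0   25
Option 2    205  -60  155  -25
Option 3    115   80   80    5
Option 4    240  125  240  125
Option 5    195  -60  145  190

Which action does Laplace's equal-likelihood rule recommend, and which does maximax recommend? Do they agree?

Row averages: Option 1=52.5, Option 2=68.75, Option 3=70, Option 4=182.5, Option 5=117.5
Highest average = 182.5 → Option 4.
Row maxima: Option 1=150, Option 2=205, Option 3=115, Option 4=240, Option 5=195
Best best-case = 240 → Option 4.

laplace → Option 4; maximax → Option 4 (agree)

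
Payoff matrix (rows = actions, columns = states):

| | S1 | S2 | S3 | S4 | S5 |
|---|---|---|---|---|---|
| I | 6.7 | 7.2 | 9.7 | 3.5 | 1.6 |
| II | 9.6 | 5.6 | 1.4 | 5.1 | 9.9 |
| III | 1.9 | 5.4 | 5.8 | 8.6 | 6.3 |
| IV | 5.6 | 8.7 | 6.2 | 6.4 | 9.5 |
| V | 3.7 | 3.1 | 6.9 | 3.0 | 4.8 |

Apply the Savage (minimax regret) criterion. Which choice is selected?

IV

Column bests: S1=9.6, S2=8.7, S3=9.7, S4=8.6, S5=9.9.
I regrets: 2.9, 1.5, 0.0, 5.1, 8.3 → max 8.3
II regrets: 0.0, 3.1, 8.3, 3.5, 0.0 → max 8.3
III regrets: 7.7, 3.3, 3.9, 0.0, 3.6 → max 7.7
IV regrets: 4.0, 0.0, 3.5, 2.2, 0.4 → max 4.0
V regrets: 5.9, 5.6, 2.8, 5.6, 5.1 → max 5.9
Smallest max regret = 4.0 → IV.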